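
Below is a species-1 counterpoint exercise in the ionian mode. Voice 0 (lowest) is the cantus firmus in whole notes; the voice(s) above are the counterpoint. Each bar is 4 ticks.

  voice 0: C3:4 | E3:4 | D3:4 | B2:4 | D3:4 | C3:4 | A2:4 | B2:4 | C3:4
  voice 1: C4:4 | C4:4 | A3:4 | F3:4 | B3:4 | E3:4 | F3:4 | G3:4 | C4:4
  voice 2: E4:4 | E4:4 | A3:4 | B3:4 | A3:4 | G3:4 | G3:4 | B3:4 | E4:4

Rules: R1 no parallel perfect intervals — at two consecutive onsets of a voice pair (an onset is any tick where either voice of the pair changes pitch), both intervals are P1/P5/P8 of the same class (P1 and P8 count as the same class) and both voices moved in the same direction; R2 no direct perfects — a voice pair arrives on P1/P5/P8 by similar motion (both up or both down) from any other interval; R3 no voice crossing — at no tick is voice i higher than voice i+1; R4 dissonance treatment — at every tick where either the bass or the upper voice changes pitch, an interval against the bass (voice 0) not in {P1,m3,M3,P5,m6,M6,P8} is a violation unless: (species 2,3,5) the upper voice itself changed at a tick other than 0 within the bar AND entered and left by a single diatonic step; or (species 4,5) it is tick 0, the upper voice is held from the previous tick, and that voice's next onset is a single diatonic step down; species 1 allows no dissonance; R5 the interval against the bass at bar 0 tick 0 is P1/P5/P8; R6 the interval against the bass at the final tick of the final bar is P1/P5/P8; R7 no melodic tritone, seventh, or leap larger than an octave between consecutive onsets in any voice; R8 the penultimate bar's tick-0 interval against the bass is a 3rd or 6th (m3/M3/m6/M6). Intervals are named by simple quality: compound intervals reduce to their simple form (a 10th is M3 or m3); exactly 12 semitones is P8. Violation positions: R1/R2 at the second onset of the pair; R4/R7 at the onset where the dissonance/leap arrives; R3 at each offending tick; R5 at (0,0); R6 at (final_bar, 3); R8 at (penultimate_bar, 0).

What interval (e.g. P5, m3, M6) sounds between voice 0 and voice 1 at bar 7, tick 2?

m6

voice 0=B2 voice 1=G3 -> m6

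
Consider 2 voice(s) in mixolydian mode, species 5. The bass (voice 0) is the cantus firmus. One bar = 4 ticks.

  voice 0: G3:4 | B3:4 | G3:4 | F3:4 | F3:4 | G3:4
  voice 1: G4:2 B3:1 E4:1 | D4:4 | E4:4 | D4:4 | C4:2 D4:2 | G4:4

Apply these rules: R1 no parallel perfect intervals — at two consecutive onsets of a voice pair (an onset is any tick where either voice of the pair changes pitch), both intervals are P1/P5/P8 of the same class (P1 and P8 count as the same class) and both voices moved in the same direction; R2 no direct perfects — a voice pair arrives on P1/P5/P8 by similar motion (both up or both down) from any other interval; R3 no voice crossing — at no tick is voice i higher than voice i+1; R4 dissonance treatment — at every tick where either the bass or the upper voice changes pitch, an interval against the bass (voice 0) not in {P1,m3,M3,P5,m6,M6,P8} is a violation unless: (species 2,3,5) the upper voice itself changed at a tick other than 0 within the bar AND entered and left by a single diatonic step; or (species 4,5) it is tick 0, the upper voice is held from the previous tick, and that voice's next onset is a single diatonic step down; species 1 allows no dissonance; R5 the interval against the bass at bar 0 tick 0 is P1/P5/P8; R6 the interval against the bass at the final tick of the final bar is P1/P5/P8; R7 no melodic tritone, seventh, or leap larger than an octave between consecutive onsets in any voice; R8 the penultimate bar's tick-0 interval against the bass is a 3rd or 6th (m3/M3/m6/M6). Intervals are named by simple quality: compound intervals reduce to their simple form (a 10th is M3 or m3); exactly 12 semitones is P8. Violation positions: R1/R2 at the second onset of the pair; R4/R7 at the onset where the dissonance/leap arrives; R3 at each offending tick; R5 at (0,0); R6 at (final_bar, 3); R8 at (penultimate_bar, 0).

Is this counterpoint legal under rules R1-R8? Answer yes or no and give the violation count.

No (2 violations)

bar 0: v0=G3 v1=G4 (P8)
bar 1: v0=B3 v1=D4 (m3)
bar 2: v0=G3 v1=E4 (M6)
bar 3: v0=F3 v1=D4 (M6)
bar 4: v0=F3 v1=C4 (P5)
bar 5: v0=G3 v1=G4 (P8)
  R8 @ bar4.0: penult P5 not 3rd/6th
  R2 @ bar5.0: F3/D4 M6 -> G3/G4 P8 similar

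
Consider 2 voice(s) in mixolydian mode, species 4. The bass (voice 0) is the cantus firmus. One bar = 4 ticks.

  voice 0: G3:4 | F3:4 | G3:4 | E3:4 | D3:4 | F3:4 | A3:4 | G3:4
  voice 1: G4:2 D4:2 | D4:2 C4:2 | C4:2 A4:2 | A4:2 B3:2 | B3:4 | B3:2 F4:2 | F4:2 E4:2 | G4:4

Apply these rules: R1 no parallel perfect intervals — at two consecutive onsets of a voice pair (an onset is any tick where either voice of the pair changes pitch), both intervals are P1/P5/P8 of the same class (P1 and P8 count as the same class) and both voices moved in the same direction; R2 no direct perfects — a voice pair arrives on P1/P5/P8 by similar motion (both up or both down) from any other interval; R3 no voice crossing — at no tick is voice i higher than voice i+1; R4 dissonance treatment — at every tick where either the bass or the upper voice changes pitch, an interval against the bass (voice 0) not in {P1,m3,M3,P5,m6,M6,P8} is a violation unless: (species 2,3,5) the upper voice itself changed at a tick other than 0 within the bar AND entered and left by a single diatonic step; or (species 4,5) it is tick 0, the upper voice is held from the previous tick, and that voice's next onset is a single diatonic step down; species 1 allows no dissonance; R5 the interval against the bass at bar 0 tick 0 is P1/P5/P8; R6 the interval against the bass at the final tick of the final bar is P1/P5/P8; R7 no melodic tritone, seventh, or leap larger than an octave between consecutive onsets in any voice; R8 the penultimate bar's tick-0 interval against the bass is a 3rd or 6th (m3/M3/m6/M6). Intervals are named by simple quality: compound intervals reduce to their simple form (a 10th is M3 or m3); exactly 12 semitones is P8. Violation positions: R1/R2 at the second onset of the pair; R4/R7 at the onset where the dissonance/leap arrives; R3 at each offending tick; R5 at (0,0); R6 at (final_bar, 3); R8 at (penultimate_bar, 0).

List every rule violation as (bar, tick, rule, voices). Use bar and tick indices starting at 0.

(2, 0, R4, (0, 1))
(2, 2, R4, (0, 1))
(3, 0, R4, (0, 1))
(3, 2, R7, (1,))
(5, 0, R4, (0, 1))
(5, 2, R7, (1,))

bar 0: v0=G3 v1=G4 downbeat P8
bar 1: v0=F3 v1=D4 downbeat M6
bar 2: v0=G3 v1=C4 downbeat P4
bar 3: v0=E3 v1=A4 downbeat P4
bar 4: v0=D3 v1=B3 downbeat M6
bar 5: v0=F3 v1=B3 downbeat TT
bar 6: v0=A3 v1=F4 downbeat m6
bar 7: v0=G3 v1=G4 downbeat P8
  -> R4 @ bar 2 tick 0 v(0, 1): G3/C4 P4 untreated
  -> R4 @ bar 2 tick 2 v(0, 1): G3/A4 M2 untreated
  -> R4 @ bar 3 tick 0 v(0, 1): E3/A4 P4 untreated
  -> R7 @ bar 3 tick 2 v(1,): A4->B3 leap 10st
  -> R4 @ bar 5 tick 0 v(0, 1): F3/B3 TT untreated
  -> R7 @ bar 5 tick 2 v(1,): B3->F4 leap 6st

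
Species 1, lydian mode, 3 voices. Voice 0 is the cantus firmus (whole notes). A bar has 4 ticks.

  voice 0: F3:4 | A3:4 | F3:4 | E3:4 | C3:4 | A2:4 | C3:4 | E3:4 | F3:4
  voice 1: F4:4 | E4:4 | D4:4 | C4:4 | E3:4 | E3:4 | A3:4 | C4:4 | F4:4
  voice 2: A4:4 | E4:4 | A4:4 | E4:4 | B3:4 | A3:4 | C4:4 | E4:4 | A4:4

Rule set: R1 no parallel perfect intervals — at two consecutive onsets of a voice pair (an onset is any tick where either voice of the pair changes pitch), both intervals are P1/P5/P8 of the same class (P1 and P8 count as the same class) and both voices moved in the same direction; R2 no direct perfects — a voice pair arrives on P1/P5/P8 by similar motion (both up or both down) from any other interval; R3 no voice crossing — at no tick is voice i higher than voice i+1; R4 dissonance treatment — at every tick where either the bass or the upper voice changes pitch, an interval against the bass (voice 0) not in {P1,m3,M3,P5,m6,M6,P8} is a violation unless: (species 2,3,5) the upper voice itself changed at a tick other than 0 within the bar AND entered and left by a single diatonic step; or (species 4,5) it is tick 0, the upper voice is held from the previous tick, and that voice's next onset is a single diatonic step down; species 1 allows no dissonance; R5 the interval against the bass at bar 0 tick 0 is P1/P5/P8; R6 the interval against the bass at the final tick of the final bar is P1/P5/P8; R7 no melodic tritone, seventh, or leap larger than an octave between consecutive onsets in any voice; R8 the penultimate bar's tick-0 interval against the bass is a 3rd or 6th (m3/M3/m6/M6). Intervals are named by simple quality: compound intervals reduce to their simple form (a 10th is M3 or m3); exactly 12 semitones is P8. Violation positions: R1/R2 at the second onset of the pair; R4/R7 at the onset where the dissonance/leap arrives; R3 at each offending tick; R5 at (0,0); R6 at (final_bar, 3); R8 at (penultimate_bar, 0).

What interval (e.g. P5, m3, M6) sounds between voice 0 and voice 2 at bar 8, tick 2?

M3

voice 0=F3 voice 2=A4 -> M3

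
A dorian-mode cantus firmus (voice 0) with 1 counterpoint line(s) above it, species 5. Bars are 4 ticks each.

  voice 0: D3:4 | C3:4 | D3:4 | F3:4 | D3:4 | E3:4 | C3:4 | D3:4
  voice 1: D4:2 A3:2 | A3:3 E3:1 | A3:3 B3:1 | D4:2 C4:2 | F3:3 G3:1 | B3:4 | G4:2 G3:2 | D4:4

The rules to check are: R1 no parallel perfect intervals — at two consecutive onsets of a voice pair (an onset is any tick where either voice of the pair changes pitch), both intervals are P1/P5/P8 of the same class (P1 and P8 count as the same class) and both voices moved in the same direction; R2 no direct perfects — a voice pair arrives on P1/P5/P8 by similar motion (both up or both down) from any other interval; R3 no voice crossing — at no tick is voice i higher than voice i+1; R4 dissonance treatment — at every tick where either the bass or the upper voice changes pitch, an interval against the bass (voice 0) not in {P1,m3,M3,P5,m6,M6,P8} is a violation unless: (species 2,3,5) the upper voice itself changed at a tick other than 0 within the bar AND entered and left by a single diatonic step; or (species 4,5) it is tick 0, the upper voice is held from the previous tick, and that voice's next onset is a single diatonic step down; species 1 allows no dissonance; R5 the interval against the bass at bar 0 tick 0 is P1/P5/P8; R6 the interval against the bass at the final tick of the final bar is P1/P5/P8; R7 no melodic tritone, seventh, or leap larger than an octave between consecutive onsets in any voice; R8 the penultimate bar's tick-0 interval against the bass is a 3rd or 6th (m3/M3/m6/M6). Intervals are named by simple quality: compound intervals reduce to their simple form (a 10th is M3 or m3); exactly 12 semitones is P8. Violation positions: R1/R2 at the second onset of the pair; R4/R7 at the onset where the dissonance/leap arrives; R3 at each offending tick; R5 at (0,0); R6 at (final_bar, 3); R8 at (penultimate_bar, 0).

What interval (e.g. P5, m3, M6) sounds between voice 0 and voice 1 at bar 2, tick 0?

P5

voice 0=D3 voice 1=A3 -> P5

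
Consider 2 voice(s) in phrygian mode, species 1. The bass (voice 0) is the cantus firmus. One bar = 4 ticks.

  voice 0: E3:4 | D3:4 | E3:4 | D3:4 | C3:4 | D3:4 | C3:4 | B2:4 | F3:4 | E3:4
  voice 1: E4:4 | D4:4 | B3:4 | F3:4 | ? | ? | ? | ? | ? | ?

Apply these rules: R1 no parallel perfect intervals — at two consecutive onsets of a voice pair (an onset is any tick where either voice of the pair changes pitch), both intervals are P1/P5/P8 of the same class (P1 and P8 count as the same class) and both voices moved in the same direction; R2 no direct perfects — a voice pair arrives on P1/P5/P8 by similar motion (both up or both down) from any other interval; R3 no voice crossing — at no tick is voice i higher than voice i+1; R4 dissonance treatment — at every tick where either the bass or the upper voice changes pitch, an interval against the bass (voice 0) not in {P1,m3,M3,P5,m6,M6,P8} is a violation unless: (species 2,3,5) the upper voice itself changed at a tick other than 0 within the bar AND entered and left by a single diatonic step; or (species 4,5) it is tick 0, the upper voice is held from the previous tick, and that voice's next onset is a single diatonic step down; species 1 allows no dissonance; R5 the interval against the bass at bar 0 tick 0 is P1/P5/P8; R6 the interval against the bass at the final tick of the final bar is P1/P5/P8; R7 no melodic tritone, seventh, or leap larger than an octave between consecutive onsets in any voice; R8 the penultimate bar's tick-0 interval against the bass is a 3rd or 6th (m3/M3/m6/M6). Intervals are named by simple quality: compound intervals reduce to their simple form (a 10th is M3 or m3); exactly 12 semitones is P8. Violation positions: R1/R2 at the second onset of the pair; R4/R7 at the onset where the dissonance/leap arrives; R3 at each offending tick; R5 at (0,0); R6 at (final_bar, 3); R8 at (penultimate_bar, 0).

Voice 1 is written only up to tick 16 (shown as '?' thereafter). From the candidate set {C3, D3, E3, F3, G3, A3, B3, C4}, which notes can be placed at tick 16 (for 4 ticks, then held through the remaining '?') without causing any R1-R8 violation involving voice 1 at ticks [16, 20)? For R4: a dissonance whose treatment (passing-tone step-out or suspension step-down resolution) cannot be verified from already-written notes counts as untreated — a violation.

C3: violates R2
D3: violates R4
E3: legal
F3: violates R4
G3: legal
A3: legal
B3: violates R4,R7
C4: legal

{A3, C4, E3, G3}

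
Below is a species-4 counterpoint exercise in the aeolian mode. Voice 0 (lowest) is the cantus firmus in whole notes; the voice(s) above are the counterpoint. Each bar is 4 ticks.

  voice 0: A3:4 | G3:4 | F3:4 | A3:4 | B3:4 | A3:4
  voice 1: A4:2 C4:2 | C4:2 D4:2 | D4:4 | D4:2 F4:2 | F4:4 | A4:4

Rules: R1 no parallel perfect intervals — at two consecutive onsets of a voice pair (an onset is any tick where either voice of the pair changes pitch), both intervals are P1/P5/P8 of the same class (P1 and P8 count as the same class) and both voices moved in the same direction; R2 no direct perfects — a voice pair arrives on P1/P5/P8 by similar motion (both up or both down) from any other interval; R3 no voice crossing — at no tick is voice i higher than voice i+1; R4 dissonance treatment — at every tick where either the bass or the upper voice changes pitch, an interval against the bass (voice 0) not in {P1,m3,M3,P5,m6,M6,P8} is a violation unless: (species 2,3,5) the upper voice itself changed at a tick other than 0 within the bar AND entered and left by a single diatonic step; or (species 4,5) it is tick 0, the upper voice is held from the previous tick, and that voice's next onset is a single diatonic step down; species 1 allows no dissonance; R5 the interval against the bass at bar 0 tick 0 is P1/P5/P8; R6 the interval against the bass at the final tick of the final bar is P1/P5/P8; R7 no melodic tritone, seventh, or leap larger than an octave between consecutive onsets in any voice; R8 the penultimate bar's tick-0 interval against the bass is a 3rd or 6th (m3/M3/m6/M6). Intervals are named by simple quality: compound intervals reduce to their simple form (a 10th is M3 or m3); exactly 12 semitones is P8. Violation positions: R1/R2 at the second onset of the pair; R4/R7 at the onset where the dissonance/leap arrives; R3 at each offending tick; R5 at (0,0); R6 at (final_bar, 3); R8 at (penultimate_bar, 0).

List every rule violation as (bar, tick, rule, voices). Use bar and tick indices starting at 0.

bar 0: v0=A3 v1=A4 downbeat P8
bar 1: v0=G3 v1=C4 downbeat P4
bar 2: v0=F3 v1=D4 downbeat M6
bar 3: v0=A3 v1=D4 downbeat P4
bar 4: v0=B3 v1=F4 downbeat TT
bar 5: v0=A3 v1=A4 downbeat P8
  -> R4 @ bar 1 tick 0 v(0, 1): G3/C4 P4 untreated
  -> R4 @ bar 3 tick 0 v(0, 1): A3/D4 P4 untreated
  -> R4 @ bar 4 tick 0 v(0, 1): B3/F4 TT untreated
  -> R8 @ bar 4 tick 0 v(0, 1): penult TT not 3rd/6th

(1, 0, R4, (0, 1))
(3, 0, R4, (0, 1))
(4, 0, R4, (0, 1))
(4, 0, R8, (0, 1))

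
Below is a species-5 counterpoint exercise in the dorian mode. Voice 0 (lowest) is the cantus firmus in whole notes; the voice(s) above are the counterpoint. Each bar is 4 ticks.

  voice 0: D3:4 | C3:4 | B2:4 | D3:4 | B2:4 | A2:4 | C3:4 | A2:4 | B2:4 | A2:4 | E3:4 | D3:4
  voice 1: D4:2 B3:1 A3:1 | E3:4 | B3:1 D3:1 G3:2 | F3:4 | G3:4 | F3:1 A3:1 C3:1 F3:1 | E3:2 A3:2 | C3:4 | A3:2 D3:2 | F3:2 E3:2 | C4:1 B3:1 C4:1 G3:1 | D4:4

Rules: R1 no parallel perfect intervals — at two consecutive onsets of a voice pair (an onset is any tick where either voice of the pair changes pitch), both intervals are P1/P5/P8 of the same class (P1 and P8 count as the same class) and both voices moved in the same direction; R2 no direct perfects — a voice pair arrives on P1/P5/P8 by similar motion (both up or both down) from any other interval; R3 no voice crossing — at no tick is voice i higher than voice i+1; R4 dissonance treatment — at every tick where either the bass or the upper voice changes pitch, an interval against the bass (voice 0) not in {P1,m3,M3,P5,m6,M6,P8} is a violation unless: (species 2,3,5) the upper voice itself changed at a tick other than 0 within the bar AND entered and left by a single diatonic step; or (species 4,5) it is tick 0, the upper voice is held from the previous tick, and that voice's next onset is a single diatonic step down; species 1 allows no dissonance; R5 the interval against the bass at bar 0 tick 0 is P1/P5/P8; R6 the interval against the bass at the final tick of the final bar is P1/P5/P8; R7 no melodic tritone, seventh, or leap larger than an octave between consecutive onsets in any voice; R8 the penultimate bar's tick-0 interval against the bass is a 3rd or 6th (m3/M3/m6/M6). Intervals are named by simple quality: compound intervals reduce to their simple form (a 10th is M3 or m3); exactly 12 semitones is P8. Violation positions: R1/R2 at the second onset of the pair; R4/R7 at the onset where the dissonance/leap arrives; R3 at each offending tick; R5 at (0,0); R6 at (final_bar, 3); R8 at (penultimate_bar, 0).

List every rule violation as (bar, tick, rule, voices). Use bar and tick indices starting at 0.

(8, 0, R4, (0, 1))

bar 0: v0=D3 v1=D4 downbeat P8
bar 1: v0=C3 v1=E3 downbeat M3
bar 2: v0=B2 v1=B3 downbeat P8
bar 3: v0=D3 v1=F3 downbeat m3
bar 4: v0=B2 v1=G3 downbeat m6
bar 5: v0=A2 v1=F3 downbeat m6
bar 6: v0=C3 v1=E3 downbeat M3
bar 7: v0=A2 v1=C3 downbeat m3
bar 8: v0=B2 v1=A3 downbeat m7
bar 9: v0=A2 v1=F3 downbeat m6
bar 10: v0=E3 v1=C4 downbeat m6
bar 11: v0=D3 v1=D4 downbeat P8
  -> R4 @ bar 8 tick 0 v(0, 1): B2/A3 m7 untreated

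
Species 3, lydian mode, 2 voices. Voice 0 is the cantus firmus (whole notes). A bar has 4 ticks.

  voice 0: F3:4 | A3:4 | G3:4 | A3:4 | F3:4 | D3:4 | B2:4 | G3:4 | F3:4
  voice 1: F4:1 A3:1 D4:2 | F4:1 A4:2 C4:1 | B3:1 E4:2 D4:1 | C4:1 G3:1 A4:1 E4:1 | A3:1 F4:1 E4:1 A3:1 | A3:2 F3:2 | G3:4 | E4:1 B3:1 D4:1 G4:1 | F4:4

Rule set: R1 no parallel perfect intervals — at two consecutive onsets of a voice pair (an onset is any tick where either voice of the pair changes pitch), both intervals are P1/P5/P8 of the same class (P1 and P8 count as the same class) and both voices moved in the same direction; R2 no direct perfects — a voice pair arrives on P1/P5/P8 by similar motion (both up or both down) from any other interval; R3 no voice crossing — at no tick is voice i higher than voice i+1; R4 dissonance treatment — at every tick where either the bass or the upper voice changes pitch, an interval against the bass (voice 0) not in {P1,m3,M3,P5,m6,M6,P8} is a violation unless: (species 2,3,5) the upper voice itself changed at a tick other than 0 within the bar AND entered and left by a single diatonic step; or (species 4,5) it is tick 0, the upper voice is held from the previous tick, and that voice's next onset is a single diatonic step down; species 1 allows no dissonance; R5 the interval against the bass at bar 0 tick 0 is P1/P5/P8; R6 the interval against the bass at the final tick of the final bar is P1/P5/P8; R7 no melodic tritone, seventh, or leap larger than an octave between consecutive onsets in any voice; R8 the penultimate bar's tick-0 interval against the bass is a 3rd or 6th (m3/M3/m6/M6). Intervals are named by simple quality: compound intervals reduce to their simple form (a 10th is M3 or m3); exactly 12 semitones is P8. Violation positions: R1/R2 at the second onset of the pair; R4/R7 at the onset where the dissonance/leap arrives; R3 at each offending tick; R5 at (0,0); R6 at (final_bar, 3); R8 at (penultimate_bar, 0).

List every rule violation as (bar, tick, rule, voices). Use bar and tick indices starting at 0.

bar 0: v0=F3 v1=F4 downbeat P8
bar 1: v0=A3 v1=F4 downbeat m6
bar 2: v0=G3 v1=B3 downbeat M3
bar 3: v0=A3 v1=C4 downbeat m3
bar 4: v0=F3 v1=A3 downbeat M3
bar 5: v0=D3 v1=A3 downbeat P5
bar 6: v0=B2 v1=G3 downbeat m6
bar 7: v0=G3 v1=E4 downbeat M6
bar 8: v0=F3 v1=F4 downbeat P8
  -> R3 @ bar 3 tick 1 v(0, 1): A3 above G3
  -> R4 @ bar 3 tick 1 v(0, 1): A3/G3 M2 untreated
  -> R7 @ bar 3 tick 2 v(1,): G3->A4 leap 14st
  -> R4 @ bar 4 tick 2 v(0, 1): F3/E4 M7 untreated
  -> R1 @ bar 8 tick 0 v(0, 1): G3/G4 P8 -> F3/F4 P8 similar

(3, 1, R3, (0, 1))
(3, 1, R4, (0, 1))
(3, 2, R7, (1,))
(4, 2, R4, (0, 1))
(8, 0, R1, (0, 1))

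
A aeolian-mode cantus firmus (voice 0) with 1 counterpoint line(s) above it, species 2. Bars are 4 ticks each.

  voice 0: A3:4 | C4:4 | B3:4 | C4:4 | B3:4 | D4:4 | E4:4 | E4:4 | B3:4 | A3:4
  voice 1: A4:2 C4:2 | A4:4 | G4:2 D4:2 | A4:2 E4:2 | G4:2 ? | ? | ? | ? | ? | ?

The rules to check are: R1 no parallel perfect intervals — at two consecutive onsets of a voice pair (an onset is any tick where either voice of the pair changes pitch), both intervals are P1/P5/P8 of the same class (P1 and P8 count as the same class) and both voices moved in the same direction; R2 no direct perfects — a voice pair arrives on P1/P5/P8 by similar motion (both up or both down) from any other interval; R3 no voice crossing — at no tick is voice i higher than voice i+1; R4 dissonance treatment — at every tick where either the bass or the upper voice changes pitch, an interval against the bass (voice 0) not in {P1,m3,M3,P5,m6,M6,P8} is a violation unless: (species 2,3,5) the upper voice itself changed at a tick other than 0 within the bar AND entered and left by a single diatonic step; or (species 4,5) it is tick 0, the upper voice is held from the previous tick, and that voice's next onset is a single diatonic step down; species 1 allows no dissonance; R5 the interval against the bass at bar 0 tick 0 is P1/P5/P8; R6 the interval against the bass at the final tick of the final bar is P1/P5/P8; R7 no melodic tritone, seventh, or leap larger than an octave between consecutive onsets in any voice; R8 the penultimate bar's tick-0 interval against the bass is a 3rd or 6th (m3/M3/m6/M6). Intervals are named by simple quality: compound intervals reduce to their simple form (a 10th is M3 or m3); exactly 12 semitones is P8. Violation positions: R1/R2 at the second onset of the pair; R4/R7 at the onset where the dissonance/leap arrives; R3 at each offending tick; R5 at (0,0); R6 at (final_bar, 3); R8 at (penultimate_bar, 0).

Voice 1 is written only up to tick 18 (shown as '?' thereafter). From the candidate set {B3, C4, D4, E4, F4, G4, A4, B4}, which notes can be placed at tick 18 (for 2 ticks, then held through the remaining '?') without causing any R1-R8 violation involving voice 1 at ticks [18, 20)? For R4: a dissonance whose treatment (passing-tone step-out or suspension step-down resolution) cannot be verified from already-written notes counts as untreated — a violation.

{B3, B4, D4, G4}

B3: legal
C4: violates R4
D4: legal
E4: violates R4
F4: violates R4
G4: legal
A4: violates R4
B4: legal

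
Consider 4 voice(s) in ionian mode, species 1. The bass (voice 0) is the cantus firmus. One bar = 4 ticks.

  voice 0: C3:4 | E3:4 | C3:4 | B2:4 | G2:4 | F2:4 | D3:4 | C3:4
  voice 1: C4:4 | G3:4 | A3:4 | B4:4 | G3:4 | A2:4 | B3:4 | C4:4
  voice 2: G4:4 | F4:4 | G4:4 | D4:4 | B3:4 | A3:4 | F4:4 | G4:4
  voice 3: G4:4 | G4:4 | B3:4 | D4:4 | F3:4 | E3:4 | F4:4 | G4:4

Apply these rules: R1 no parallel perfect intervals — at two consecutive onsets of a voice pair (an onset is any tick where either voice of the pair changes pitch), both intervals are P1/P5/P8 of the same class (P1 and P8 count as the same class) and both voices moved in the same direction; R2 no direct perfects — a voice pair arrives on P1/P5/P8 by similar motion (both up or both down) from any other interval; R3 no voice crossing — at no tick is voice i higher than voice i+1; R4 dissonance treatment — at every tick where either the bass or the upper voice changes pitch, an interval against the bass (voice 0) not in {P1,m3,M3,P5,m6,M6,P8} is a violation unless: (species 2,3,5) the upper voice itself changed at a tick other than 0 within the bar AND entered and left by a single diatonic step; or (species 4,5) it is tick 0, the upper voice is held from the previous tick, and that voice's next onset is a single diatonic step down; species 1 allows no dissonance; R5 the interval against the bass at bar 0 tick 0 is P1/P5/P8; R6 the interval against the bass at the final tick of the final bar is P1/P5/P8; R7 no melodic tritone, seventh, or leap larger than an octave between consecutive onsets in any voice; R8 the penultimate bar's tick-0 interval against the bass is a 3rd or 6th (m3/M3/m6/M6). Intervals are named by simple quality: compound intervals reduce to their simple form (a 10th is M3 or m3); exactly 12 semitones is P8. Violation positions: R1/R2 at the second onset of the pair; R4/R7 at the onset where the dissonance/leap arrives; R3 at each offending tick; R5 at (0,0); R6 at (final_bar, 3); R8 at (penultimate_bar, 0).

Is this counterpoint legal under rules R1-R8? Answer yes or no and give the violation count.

bar 0: v0=C3 v1=C4 v2=G4 v3=G4 (P5)
bar 1: v0=E3 v1=G3 v2=F4 v3=G4 (m3)
bar 2: v0=C3 v1=A3 v2=G4 v3=B3 (M7)
bar 3: v0=B2 v1=B4 v2=D4 v3=D4 (m3)
bar 4: v0=G2 v1=G3 v2=B3 v3=F3 (m7)
bar 5: v0=F2 v1=A2 v2=A3 v3=E3 (M7)
bar 6: v0=D3 v1=B3 v2=F4 v3=F4 (m3)
bar 7: v0=C3 v1=C4 v2=G4 v3=G4 (P5)
  R4 @ bar1.0: E3/F4 m2 untreated
  R3 @ bar2.0: G4 above B3
  R4 @ bar2.0: C3/B3 M7 untreated
  R3 @ bar2.1: G4 above B3
  R3 @ bar2.2: G4 above B3
  R3 @ bar2.3: G4 above B3
  R3 @ bar3.0: B4 above D4
  R7 @ bar3.0: A3->B4 leap 14st
  R3 @ bar3.1: B4 above D4
  R3 @ bar3.2: B4 above D4
  R3 @ bar3.3: B4 above D4
  R1 @ bar4.0: B2/B4 P1 -> G2/G3 P8 similar
  R3 @ bar4.0: B3 above F3
  R4 @ bar4.0: G2/F3 m7 untreated
  R7 @ bar4.0: B4->G3 leap 16st
  R3 @ bar4.1: B3 above F3
  R3 @ bar4.2: B3 above F3
  R3 @ bar4.3: B3 above F3
  R2 @ bar5.0: G3/B3 M3 -> A2/A3 P8 similar
  R2 @ bar5.0: G3/F3 M2 -> A2/E3 P5 similar
  R3 @ bar5.0: A3 above E3
  R4 @ bar5.0: F2/E3 M7 untreated
  R7 @ bar5.0: G3->A2 leap 10st
  R3 @ bar5.1: A3 above E3
  R3 @ bar5.2: A3 above E3
  R3 @ bar5.3: A3 above E3
  R2 @ bar6.0: A3/E3 P4 -> F4/F4 P1 similar
  R7 @ bar6.0: A2->B3 leap 14st
  R7 @ bar6.0: E3->F4 leap 13st
  R1 @ bar7.0: F4/F4 P1 -> G4/G4 P1 similar
  R2 @ bar7.0: B3/F4 TT -> C4/G4 P5 similar
  R2 @ bar7.0: B3/F4 TT -> C4/G4 P5 similar

No (32 violations)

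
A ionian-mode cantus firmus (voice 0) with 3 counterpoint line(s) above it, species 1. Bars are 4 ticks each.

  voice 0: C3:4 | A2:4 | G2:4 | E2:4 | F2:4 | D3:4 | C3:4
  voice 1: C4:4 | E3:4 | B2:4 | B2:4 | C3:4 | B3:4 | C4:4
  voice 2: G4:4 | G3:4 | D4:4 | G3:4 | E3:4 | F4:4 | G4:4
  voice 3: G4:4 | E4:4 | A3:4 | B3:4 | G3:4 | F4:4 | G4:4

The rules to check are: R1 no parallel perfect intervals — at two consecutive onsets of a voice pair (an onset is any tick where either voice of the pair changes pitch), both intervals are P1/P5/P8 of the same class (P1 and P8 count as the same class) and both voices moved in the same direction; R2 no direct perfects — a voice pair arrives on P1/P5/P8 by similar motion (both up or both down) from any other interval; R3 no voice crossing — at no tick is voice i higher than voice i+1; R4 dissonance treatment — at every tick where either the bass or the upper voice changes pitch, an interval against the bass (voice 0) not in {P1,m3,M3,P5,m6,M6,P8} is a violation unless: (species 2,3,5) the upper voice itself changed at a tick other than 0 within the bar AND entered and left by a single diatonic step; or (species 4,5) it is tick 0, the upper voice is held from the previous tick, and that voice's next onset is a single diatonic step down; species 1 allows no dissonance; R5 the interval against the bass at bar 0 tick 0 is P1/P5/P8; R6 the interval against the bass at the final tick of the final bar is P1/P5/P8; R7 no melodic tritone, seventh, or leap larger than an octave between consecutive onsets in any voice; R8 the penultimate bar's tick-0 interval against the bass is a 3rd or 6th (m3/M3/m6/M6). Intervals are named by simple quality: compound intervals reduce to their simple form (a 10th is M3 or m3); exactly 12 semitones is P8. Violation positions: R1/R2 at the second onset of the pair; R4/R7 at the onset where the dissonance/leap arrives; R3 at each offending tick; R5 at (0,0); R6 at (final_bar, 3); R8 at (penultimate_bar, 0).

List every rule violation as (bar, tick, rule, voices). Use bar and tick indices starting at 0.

bar 0: v0=C3 v1=C4 v2=G4 v3=G4 downbeat P5
bar 1: v0=A2 v1=E3 v2=G3 v3=E4 downbeat P5
bar 2: v0=G2 v1=B2 v2=D4 v3=A3 downbeat M2
bar 3: v0=E2 v1=B2 v2=G3 v3=B3 downbeat P5
bar 4: v0=F2 v1=C3 v2=E3 v3=G3 downbeat M2
bar 5: v0=D3 v1=B3 v2=F4 v3=F4 downbeat m3
bar 6: v0=C3 v1=C4 v2=G4 v3=G4 downbeat P5
  -> R1 @ bar 1 tick 0 v(0, 3): C3/G4 P5 -> A2/E4 P5 similar
  -> R2 @ bar 1 tick 0 v(0, 1): C3/C4 P8 -> A2/E3 P5 similar
  -> R2 @ bar 1 tick 0 v(1, 3): C4/G4 P5 -> E3/E4 P8 similar
  -> R4 @ bar 1 tick 0 v(0, 2): A2/G3 m7 untreated
  -> R3 @ bar 2 tick 0 v(2, 3): D4 above A3
  -> R4 @ bar 2 tick 0 v(0, 3): G2/A3 M2 untreated
  -> R3 @ bar 2 tick 1 v(2, 3): D4 above A3
  -> R3 @ bar 2 tick 2 v(2, 3): D4 above A3
  -> R3 @ bar 2 tick 3 v(2, 3): D4 above A3
  -> R1 @ bar 4 tick 0 v(0, 1): E2/B2 P5 -> F2/C3 P5 similar
  -> R4 @ bar 4 tick 0 v(0, 2): F2/E3 M7 untreated
  -> R4 @ bar 4 tick 0 v(0, 3): F2/G3 M2 untreated
  -> R2 @ bar 5 tick 0 v(2, 3): E3/G3 m3 -> F4/F4 P1 similar
  -> R7 @ bar 5 tick 0 v(1,): C3->B3 leap 11st
  -> R7 @ bar 5 tick 0 v(2,): E3->F4 leap 13st
  -> R7 @ bar 5 tick 0 v(3,): G3->F4 leap 10st
  -> R1 @ bar 6 tick 0 v(2, 3): F4/F4 P1 -> G4/G4 P1 similar
  -> R2 @ bar 6 tick 0 v(1, 2): B3/F4 TT -> C4/G4 P5 similar
  -> R2 @ bar 6 tick 0 v(1, 3): B3/F4 TT -> C4/G4 P5 similar

(1, 0, R1, (0, 3))
(1, 0, R2, (0, 1))
(1, 0, R2, (1, 3))
(1, 0, R4, (0, 2))
(2, 0, R3, (2, 3))
(2, 0, R4, (0, 3))
(2, 1, R3, (2, 3))
(2, 2, R3, (2, 3))
(2, 3, R3, (2, 3))
(4, 0, R1, (0, 1))
(4, 0, R4, (0, 2))
(4, 0, R4, (0, 3))
(5, 0, R2, (2, 3))
(5, 0, R7, (1,))
(5, 0, R7, (2,))
(5, 0, R7, (3,))
(6, 0, R1, (2, 3))
(6, 0, R2, (1, 2))
(6, 0, R2, (1, 3))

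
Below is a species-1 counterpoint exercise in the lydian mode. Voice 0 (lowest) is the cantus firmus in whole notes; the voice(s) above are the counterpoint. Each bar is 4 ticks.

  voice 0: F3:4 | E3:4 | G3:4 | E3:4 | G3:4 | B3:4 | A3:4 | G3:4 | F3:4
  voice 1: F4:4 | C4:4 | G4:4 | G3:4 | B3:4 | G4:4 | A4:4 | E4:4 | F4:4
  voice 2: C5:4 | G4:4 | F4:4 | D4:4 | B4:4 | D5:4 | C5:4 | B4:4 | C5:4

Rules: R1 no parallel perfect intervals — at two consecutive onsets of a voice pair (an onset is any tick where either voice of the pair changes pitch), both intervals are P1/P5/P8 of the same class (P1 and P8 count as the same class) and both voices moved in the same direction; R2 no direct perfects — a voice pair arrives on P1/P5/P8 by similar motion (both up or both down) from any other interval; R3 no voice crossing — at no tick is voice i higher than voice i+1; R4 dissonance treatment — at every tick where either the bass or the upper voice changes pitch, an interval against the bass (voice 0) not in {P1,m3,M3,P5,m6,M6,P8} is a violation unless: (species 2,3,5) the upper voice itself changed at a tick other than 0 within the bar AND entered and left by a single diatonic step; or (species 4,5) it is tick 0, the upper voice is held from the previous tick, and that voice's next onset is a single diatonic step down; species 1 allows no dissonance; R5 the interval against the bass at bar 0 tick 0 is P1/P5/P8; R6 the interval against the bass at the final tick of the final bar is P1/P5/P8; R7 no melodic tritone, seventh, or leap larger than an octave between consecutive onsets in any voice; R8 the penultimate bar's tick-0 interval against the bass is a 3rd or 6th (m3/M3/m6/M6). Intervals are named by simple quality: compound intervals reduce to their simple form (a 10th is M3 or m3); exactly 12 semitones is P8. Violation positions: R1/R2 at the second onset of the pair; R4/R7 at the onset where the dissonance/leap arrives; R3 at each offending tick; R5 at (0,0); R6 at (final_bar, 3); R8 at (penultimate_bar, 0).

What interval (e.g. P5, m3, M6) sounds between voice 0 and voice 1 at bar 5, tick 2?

m6

voice 0=B3 voice 1=G4 -> m6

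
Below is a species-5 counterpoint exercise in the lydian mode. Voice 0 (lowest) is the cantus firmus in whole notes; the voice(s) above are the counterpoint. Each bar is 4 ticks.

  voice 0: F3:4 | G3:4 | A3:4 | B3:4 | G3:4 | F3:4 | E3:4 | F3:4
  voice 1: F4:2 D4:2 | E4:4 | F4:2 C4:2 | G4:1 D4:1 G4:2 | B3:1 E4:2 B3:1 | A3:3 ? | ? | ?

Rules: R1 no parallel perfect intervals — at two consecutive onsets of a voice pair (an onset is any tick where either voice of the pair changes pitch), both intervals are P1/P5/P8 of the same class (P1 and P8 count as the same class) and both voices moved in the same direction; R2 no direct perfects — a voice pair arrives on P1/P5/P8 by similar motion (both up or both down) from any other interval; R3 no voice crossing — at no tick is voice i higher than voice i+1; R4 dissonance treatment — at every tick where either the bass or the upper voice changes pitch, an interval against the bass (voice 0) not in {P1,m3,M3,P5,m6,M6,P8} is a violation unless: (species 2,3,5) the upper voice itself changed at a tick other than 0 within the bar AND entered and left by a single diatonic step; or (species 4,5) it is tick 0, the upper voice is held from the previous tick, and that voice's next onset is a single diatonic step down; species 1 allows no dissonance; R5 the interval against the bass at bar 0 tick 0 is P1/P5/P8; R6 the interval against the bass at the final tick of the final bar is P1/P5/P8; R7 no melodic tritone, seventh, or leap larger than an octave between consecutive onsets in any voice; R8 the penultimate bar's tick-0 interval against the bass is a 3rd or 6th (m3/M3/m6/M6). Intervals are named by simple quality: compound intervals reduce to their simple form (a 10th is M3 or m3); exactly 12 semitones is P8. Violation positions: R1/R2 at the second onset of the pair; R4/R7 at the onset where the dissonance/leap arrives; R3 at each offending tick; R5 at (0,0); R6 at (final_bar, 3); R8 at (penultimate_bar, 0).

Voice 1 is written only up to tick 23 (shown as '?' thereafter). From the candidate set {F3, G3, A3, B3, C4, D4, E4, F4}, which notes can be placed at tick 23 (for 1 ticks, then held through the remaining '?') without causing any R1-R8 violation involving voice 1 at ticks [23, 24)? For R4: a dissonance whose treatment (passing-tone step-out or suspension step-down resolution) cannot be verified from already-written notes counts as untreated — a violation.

F3: legal
G3: violates R4
A3: legal
B3: violates R4
C4: legal
D4: legal
E4: violates R4
F4: legal

{A3, C4, D4, F3, F4}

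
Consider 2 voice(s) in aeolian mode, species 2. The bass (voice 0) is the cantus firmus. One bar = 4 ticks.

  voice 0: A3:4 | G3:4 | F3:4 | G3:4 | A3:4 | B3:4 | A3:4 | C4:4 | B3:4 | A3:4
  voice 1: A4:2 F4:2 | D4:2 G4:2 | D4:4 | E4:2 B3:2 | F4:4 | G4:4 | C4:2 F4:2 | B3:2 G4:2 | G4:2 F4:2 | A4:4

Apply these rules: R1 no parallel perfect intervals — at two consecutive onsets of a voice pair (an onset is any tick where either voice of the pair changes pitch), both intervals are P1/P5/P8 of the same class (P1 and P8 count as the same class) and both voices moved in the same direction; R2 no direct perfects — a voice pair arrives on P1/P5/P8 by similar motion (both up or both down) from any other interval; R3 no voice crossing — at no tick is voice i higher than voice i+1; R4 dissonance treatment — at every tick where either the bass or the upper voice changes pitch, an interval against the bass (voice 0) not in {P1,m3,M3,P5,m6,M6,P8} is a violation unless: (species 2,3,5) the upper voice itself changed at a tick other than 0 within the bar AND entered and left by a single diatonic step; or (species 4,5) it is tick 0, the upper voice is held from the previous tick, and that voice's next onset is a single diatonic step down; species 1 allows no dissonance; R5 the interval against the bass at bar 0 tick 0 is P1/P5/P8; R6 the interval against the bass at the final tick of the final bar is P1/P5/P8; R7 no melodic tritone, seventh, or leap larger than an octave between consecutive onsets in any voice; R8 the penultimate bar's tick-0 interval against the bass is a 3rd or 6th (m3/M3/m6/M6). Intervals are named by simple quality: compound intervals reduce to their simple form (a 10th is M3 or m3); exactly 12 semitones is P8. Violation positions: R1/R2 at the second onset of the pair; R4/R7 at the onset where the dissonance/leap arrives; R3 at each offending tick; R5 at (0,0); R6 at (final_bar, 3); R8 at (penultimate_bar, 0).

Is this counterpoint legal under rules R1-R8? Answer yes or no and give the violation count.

bar 0: v0=A3 v1=A4 (P8)
bar 1: v0=G3 v1=D4 (P5)
bar 2: v0=F3 v1=D4 (M6)
bar 3: v0=G3 v1=E4 (M6)
bar 4: v0=A3 v1=F4 (m6)
bar 5: v0=B3 v1=G4 (m6)
bar 6: v0=A3 v1=C4 (m3)
bar 7: v0=C4 v1=B3 (m2)
bar 8: v0=B3 v1=G4 (m6)
bar 9: v0=A3 v1=A4 (P8)
  R2 @ bar1.0: A3/F4 m6 -> G3/D4 P5 similar
  R7 @ bar4.0: B3->F4 leap 6st
  R3 @ bar7.0: C4 above B3
  R4 @ bar7.0: C4/B3 m2 untreated
  R7 @ bar7.0: F4->B3 leap 6st
  R3 @ bar7.1: C4 above B3
  R4 @ bar8.2: B3/F4 TT untreated

No (7 violations)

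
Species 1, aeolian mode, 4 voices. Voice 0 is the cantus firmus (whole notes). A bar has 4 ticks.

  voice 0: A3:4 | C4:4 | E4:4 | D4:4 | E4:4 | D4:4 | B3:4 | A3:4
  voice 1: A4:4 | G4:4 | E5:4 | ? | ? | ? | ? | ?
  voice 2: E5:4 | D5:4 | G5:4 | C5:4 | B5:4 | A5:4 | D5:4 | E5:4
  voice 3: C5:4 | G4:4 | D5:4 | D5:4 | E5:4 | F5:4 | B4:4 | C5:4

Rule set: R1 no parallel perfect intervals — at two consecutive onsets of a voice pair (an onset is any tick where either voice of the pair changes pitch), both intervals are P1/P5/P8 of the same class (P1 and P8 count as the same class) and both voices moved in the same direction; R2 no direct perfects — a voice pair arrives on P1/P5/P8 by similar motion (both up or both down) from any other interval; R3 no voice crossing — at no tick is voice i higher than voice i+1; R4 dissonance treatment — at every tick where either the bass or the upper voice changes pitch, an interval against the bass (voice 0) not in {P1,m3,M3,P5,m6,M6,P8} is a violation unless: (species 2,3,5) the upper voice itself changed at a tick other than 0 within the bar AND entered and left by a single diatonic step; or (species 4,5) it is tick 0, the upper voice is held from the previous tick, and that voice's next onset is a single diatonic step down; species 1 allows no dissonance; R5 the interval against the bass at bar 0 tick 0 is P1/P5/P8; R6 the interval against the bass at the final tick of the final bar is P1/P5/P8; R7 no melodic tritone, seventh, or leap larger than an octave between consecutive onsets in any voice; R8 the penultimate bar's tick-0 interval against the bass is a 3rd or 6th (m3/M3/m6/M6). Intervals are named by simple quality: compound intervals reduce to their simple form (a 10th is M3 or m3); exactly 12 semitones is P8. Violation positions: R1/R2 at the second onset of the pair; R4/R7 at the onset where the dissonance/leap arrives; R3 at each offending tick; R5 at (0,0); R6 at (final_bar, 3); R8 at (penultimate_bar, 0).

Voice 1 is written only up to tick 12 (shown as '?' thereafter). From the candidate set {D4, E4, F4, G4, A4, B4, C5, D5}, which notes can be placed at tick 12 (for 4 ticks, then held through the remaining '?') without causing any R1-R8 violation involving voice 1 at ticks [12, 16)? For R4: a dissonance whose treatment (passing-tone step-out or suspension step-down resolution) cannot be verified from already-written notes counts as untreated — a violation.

{B4}

D4: violates R1,R7
E4: violates R4
F4: violates R2,R7
G4: violates R4
A4: violates R2
B4: legal
C5: violates R2,R4
D5: violates R1,R3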